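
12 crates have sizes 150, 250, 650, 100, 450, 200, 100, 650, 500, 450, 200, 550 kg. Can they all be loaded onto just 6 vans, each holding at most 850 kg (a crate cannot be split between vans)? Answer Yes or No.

A valid assignment using 6 vans:
  van 1: 650 + 200 = 850
  van 2: 650 + 200 = 850
  van 3: 550 + 250 = 800
  van 4: 500 + 150 + 100 + 100 = 850
  van 5: 450 = 450
  van 6: 450 = 450
Every load is within 850 kg, so 6 vans suffice.

Yes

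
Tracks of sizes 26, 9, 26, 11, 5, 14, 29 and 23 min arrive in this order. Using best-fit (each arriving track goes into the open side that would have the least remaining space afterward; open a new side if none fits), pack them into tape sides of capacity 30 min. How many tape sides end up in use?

6

  26 → side 1 (new)  [load 26/30]
  9 → side 2 (new)  [load 9/30]
  26 → side 3 (new)  [load 26/30]
  11 → side 2  [load 20/30]
  5 → side 2  [load 25/30]
  14 → side 4 (new)  [load 14/30]
  29 → side 5 (new)  [load 29/30]
  23 → side 6 (new)  [load 23/30]
6 tape sides opened.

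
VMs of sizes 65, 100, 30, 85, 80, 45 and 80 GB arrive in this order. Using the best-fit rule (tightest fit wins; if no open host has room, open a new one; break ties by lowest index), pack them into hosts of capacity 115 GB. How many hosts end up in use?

6

  65 → host 1 (new)  [load 65/115]
  100 → host 2 (new)  [load 100/115]
  30 → host 1  [load 95/115]
  85 → host 3 (new)  [load 85/115]
  80 → host 4 (new)  [load 80/115]
  45 → host 5 (new)  [load 45/115]
  80 → host 6 (new)  [load 80/115]
6 hosts opened.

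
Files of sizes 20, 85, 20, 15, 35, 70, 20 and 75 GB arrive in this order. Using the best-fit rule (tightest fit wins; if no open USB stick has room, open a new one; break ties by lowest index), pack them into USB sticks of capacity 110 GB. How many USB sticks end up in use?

  20 → USB stick 1 (new)  [load 20/110]
  85 → USB stick 1  [load 105/110]
  20 → USB stick 2 (new)  [load 20/110]
  15 → USB stick 2  [load 35/110]
  35 → USB stick 2  [load 70/110]
  70 → USB stick 3 (new)  [load 70/110]
  20 → USB stick 2  [load 90/110]
  75 → USB stick 4 (new)  [load 75/110]
4 USB sticks opened.

4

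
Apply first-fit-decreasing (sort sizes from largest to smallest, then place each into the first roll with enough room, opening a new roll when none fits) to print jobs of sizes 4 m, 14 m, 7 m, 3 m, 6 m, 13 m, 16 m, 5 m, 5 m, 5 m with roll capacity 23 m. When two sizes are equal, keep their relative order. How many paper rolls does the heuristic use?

4

Sorted descending: 16, 14, 13, 7, 6, 5, 5, 5, 4, 3.
  16 → roll 1 (new)  [load 16/23]
  14 → roll 2 (new)  [load 14/23]
  13 → roll 3 (new)  [load 13/23]
  7 → roll 1  [load 23/23]
  6 → roll 2  [load 20/23]
  5 → roll 3  [load 18/23]
  5 → roll 3  [load 23/23]
  5 → roll 4 (new)  [load 5/23]
  4 → roll 4  [load 9/23]
  3 → roll 2  [load 23/23]
4 paper rolls opened.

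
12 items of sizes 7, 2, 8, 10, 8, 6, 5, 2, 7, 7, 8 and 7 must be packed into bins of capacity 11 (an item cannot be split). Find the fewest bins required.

9

Total = 10 + 8 + 8 + 8 + 7 + 7 + 7 + 7 + 6 + 5 + 2 + 2 = 77.
Lower bound: ⌈77/11⌉ = 7 bins.
Also, 9 items each exceed 11/2, and no two of those can share a bin, so at least 9 bins are needed.
A packing using 9 bins:
  bin 1: 10 = 10
  bin 2: 8 + 2 = 10
  bin 3: 8 + 2 = 10
  bin 4: 8 = 8
  bin 5: 7 = 7
  bin 6: 7 = 7
  bin 7: 7 = 7
  bin 8: 7 = 7
  bin 9: 6 + 5 = 11
This matches the lower bound, so 9 is optimal.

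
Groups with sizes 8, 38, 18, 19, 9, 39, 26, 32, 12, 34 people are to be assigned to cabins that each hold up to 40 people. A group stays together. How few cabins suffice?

7

Total = 39 + 38 + 34 + 32 + 26 + 19 + 18 + 12 + 9 + 8 = 235 people.
Lower bound: ⌈235/40⌉ = 6 cabins.
A packing using 7 cabins:
  cabin 1: 39 = 39
  cabin 2: 38 = 38
  cabin 3: 34 = 34
  cabin 4: 32 + 8 = 40
  cabin 5: 26 + 12 = 38
  cabin 6: 19 + 18 = 37
  cabin 7: 9 = 9
No arrangement into 6 cabins stays within capacity, so 7 is optimal.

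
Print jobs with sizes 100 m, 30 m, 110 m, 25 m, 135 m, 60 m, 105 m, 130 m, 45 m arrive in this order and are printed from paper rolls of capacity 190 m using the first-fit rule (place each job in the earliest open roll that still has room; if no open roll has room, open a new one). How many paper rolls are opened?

  100 → roll 1 (new)  [load 100/190]
  30 → roll 1  [load 130/190]
  110 → roll 2 (new)  [load 110/190]
  25 → roll 1  [load 155/190]
  135 → roll 3 (new)  [load 135/190]
  60 → roll 2  [load 170/190]
  105 → roll 4 (new)  [load 105/190]
  130 → roll 5 (new)  [load 130/190]
  45 → roll 3  [load 180/190]
5 paper rolls opened.

5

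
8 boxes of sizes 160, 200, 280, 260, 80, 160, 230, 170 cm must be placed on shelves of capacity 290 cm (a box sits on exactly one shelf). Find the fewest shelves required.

7

Total = 280 + 260 + 230 + 200 + 170 + 160 + 160 + 80 = 1540 cm.
Lower bound: ⌈1540/290⌉ = 6 shelves.
Also, 7 boxes each exceed 145 cm, and no two of those can share a shelf, so at least 7 shelves are needed.
A packing using 7 shelves:
  shelf 1: 280 = 280
  shelf 2: 260 = 260
  shelf 3: 230 = 230
  shelf 4: 200 + 80 = 280
  shelf 5: 170 = 170
  shelf 6: 160 = 160
  shelf 7: 160 = 160
This matches the lower bound, so 7 is optimal.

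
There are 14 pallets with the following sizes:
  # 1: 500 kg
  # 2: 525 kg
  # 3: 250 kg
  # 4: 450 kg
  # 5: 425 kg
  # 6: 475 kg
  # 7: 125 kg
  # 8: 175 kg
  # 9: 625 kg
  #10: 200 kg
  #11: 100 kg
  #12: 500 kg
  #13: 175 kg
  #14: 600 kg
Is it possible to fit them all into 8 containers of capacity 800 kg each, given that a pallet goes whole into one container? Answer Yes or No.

Yes

A valid assignment using 8 containers:
  container 1: 625 + 175 = 800
  container 2: 600 + 200 = 800
  container 3: 525 + 250 = 775
  container 4: 500 + 175 + 125 = 800
  container 5: 500 + 100 = 600
  container 6: 475 = 475
  container 7: 450 = 450
  container 8: 425 = 425
Every load is within 800 kg, so 8 containers suffice.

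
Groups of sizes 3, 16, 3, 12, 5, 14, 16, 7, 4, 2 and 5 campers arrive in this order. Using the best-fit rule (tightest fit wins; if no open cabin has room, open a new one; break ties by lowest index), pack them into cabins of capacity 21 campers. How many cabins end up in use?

5

  3 → cabin 1 (new)  [load 3/21]
  16 → cabin 1  [load 19/21]
  3 → cabin 2 (new)  [load 3/21]
  12 → cabin 2  [load 15/21]
  5 → cabin 2  [load 20/21]
  14 → cabin 3 (new)  [load 14/21]
  16 → cabin 4 (new)  [load 16/21]
  7 → cabin 3  [load 21/21]
  4 → cabin 4  [load 20/21]
  2 → cabin 1  [load 21/21]
  5 → cabin 5 (new)  [load 5/21]
5 cabins opened.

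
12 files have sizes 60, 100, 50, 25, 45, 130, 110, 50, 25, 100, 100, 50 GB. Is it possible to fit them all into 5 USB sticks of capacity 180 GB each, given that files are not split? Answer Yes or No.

A valid assignment using 5 USB sticks:
  USB stick 1: 130 + 50 = 180
  USB stick 2: 110 + 60 = 170
  USB stick 3: 100 + 50 + 25 = 175
  USB stick 4: 100 + 50 + 25 = 175
  USB stick 5: 100 + 45 = 145
Every load is within 180 GB, so 5 USB sticks suffice.

Yes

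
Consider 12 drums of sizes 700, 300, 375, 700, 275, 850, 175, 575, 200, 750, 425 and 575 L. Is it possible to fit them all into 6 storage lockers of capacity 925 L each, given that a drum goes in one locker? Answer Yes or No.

No

Total = 5900 L; ⌈5900/925⌉ = 7.
At least 7 storage lockers are required, but only 6 are allowed.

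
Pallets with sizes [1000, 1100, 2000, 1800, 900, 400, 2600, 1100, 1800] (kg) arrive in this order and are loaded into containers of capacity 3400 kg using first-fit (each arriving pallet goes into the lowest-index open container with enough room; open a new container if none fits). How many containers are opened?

5

  1000 → container 1 (new)  [load 1000/3400]
  1100 → container 1  [load 2100/3400]
  2000 → container 2 (new)  [load 2000/3400]
  1800 → container 3 (new)  [load 1800/3400]
  900 → container 1  [load 3000/3400]
  400 → container 1  [load 3400/3400]
  2600 → container 4 (new)  [load 2600/3400]
  1100 → container 2  [load 3100/3400]
  1800 → container 5 (new)  [load 1800/3400]
5 containers opened.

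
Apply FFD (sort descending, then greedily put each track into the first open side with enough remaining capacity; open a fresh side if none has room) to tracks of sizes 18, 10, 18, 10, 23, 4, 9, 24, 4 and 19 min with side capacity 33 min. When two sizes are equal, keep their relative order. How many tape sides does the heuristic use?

Sorted descending: 24, 23, 19, 18, 18, 10, 10, 9, 4, 4.
  24 → side 1 (new)  [load 24/33]
  23 → side 2 (new)  [load 23/33]
  19 → side 3 (new)  [load 19/33]
  18 → side 4 (new)  [load 18/33]
  18 → side 5 (new)  [load 18/33]
  10 → side 2  [load 33/33]
  10 → side 3  [load 29/33]
  9 → side 1  [load 33/33]
  4 → side 3  [load 33/33]
  4 → side 4  [load 22/33]
5 tape sides opened.

5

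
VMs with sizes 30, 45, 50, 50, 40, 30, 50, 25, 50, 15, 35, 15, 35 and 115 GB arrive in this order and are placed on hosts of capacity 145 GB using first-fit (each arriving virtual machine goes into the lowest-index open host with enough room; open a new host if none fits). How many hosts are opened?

  30 → host 1 (new)  [load 30/145]
  45 → host 1  [load 75/145]
  50 → host 1  [load 125/145]
  50 → host 2 (new)  [load 50/145]
  40 → host 2  [load 90/145]
  30 → host 2  [load 120/145]
  50 → host 3 (new)  [load 50/145]
  25 → host 2  [load 145/145]
  50 → host 3  [load 100/145]
  15 → host 1  [load 140/145]
  35 → host 3  [load 135/145]
  15 → host 4 (new)  [load 15/145]
  35 → host 4  [load 50/145]
  115 → host 5 (new)  [load 115/145]
5 hosts opened.

5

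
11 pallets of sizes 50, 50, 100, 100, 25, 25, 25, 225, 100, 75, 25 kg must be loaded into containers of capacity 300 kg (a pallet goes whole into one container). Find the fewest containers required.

Total = 225 + 100 + 100 + 100 + 75 + 50 + 50 + 25 + 25 + 25 + 25 = 800 kg.
Lower bound: ⌈800/300⌉ = 3 containers.
A packing using 3 containers:
  container 1: 225 + 75 = 300
  container 2: 100 + 100 + 100 = 300
  container 3: 50 + 50 + 25 + 25 + 25 + 25 = 200
This matches the lower bound, so 3 is optimal.

3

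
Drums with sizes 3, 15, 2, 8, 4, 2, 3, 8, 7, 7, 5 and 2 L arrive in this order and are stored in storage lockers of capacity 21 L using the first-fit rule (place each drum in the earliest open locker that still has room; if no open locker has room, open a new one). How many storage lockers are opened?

4

  3 → locker 1 (new)  [load 3/21]
  15 → locker 1  [load 18/21]
  2 → locker 1  [load 20/21]
  8 → locker 2 (new)  [load 8/21]
  4 → locker 2  [load 12/21]
  2 → locker 2  [load 14/21]
  3 → locker 2  [load 17/21]
  8 → locker 3 (new)  [load 8/21]
  7 → locker 3  [load 15/21]
  7 → locker 4 (new)  [load 7/21]
  5 → locker 3  [load 20/21]
  2 → locker 2  [load 19/21]
4 storage lockers opened.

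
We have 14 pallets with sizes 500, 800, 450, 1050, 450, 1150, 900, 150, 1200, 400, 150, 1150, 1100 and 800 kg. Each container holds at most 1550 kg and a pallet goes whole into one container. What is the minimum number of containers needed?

Total = 1200 + 1150 + 1150 + 1100 + 1050 + 900 + 800 + 800 + 500 + 450 + 450 + 400 + 150 + 150 = 10250 kg.
Lower bound: ⌈10250/1550⌉ = 7 containers.
Also, 8 pallets each exceed 775 kg, and no two of those can share a container, so at least 8 containers are needed.
A packing using 8 containers:
  container 1: 1200 + 150 + 150 = 1500
  container 2: 1150 + 400 = 1550
  container 3: 1150 = 1150
  container 4: 1100 + 450 = 1550
  container 5: 1050 + 500 = 1550
  container 6: 900 + 450 = 1350
  container 7: 800 = 800
  container 8: 800 = 800
This matches the lower bound, so 8 is optimal.

8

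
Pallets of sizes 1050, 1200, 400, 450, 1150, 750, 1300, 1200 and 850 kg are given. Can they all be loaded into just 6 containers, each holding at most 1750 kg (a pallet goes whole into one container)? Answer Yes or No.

A valid assignment using 6 containers:
  container 1: 1300 + 450 = 1750
  container 2: 1200 + 400 = 1600
  container 3: 1200 = 1200
  container 4: 1150 = 1150
  container 5: 1050 = 1050
  container 6: 850 + 750 = 1600
Every load is within 1750 kg, so 6 containers suffice.

Yes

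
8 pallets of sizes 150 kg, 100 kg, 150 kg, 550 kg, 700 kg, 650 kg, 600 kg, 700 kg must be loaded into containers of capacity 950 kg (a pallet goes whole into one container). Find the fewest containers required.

5

Total = 700 + 700 + 650 + 600 + 550 + 150 + 150 + 100 = 3600 kg.
Lower bound: ⌈3600/950⌉ = 4 containers.
Also, 5 pallets each exceed 475 kg, and no two of those can share a container, so at least 5 containers are needed.
A packing using 5 containers:
  container 1: 700 + 150 + 100 = 950
  container 2: 700 + 150 = 850
  container 3: 650 = 650
  container 4: 600 = 600
  container 5: 550 = 550
This matches the lower bound, so 5 is optimal.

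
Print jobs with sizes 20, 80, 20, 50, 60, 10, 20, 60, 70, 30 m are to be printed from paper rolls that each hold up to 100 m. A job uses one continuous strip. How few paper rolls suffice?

5

Total = 80 + 70 + 60 + 60 + 50 + 30 + 20 + 20 + 20 + 10 = 420 m.
Lower bound: ⌈420/100⌉ = 5 paper rolls.
A packing using 5 paper rolls:
  roll 1: 80 + 20 = 100
  roll 2: 70 + 30 = 100
  roll 3: 60 + 20 + 20 = 100
  roll 4: 60 + 10 = 70
  roll 5: 50 = 50
This matches the lower bound, so 5 is optimal.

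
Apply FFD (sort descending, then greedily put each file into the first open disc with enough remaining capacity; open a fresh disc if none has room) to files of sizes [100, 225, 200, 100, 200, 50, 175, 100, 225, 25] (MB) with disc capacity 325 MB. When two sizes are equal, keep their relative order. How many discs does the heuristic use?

5

Sorted descending: 225, 225, 200, 200, 175, 100, 100, 100, 50, 25.
  225 → disc 1 (new)  [load 225/325]
  225 → disc 2 (new)  [load 225/325]
  200 → disc 3 (new)  [load 200/325]
  200 → disc 4 (new)  [load 200/325]
  175 → disc 5 (new)  [load 175/325]
  100 → disc 1  [load 325/325]
  100 → disc 2  [load 325/325]
  100 → disc 3  [load 300/325]
  50 → disc 4  [load 250/325]
  25 → disc 3  [load 325/325]
5 discs opened.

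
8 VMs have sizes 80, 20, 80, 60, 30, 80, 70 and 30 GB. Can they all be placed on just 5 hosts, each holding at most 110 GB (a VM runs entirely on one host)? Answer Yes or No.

Yes

A valid assignment using 5 hosts:
  host 1: 80 + 30 = 110
  host 2: 80 + 30 = 110
  host 3: 80 + 20 = 100
  host 4: 70 = 70
  host 5: 60 = 60
Every load is within 110 GB, so 5 hosts suffice.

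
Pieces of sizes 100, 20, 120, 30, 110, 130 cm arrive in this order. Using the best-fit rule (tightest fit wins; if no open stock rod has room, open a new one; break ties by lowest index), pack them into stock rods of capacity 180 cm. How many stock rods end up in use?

4

  100 → stock rod 1 (new)  [load 100/180]
  20 → stock rod 1  [load 120/180]
  120 → stock rod 2 (new)  [load 120/180]
  30 → stock rod 1  [load 150/180]
  110 → stock rod 3 (new)  [load 110/180]
  130 → stock rod 4 (new)  [load 130/180]
4 stock rods opened.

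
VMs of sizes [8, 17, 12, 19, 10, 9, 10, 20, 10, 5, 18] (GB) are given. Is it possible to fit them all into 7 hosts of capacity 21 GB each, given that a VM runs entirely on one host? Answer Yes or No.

Total = 138 GB; ⌈138/21⌉ = 7.
The bound of 7 does not rule out 7, but exhaustive search shows no assignment into 7 hosts of capacity 21 GB exists — the minimum is 8.

No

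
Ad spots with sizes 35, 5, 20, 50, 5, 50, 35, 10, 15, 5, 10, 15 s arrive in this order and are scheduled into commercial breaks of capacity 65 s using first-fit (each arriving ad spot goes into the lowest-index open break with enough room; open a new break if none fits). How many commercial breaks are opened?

4

  35 → break 1 (new)  [load 35/65]
  5 → break 1  [load 40/65]
  20 → break 1  [load 60/65]
  50 → break 2 (new)  [load 50/65]
  5 → break 1  [load 65/65]
  50 → break 3 (new)  [load 50/65]
  35 → break 4 (new)  [load 35/65]
  10 → break 2  [load 60/65]
  15 → break 3  [load 65/65]
  5 → break 2  [load 65/65]
  10 → break 4  [load 45/65]
  15 → break 4  [load 60/65]
4 commercial breaks opened.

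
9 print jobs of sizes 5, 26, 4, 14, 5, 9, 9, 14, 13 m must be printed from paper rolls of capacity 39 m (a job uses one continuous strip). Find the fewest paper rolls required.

Total = 26 + 14 + 14 + 13 + 9 + 9 + 5 + 5 + 4 = 99 m.
Lower bound: ⌈99/39⌉ = 3 paper rolls.
A packing using 3 paper rolls:
  roll 1: 26 + 13 = 39
  roll 2: 14 + 14 + 9 = 37
  roll 3: 9 + 5 + 5 + 4 = 23
This matches the lower bound, so 3 is optimal.

3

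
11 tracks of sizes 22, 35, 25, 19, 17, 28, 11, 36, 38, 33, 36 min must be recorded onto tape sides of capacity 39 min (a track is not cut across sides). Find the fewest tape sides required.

Total = 38 + 36 + 36 + 35 + 33 + 28 + 25 + 22 + 19 + 17 + 11 = 300 min.
Lower bound: ⌈300/39⌉ = 8 tape sides.
A packing using 9 tape sides:
  side 1: 38 = 38
  side 2: 36 = 36
  side 3: 36 = 36
  side 4: 35 = 35
  side 5: 33 = 33
  side 6: 28 + 11 = 39
  side 7: 25 = 25
  side 8: 22 + 17 = 39
  side 9: 19 = 19
No arrangement into 8 tape sides stays within capacity, so 9 is optimal.

9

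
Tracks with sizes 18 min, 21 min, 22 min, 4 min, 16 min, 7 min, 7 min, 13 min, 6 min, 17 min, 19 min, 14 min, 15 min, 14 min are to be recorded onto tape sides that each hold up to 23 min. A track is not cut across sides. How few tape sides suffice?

10

Total = 22 + 21 + 19 + 18 + 17 + 16 + 15 + 14 + 14 + 13 + 7 + 7 + 6 + 4 = 193 min.
Lower bound: ⌈193/23⌉ = 9 tape sides.
Also, 10 tracks each exceed 23/2 min, and no two of those can share a side, so at least 10 tape sides are needed.
A packing using 10 tape sides:
  side 1: 22 = 22
  side 2: 21 = 21
  side 3: 19 + 4 = 23
  side 4: 18 = 18
  side 5: 17 + 6 = 23
  side 6: 16 + 7 = 23
  side 7: 15 + 7 = 22
  side 8: 14 = 14
  side 9: 14 = 14
  side 10: 13 = 13
This matches the lower bound, so 10 is optimal.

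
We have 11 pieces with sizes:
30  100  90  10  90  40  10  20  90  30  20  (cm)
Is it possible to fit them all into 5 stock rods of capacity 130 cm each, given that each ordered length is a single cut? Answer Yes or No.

Yes

A valid assignment using 5 stock rods:
  stock rod 1: 100 + 30 = 130
  stock rod 2: 90 + 40 = 130
  stock rod 3: 90 + 30 + 10 = 130
  stock rod 4: 90 + 20 + 20 = 130
  stock rod 5: 10 = 10
Every load is within 130 cm, so 5 stock rods suffice.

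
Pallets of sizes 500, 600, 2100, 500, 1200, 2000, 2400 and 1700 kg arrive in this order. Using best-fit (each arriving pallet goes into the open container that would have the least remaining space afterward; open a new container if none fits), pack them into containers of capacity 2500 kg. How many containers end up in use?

  500 → container 1 (new)  [load 500/2500]
  600 → container 1  [load 1100/2500]
  2100 → container 2 (new)  [load 2100/2500]
  500 → container 1  [load 1600/2500]
  1200 → container 3 (new)  [load 1200/2500]
  2000 → container 4 (new)  [load 2000/2500]
  2400 → container 5 (new)  [load 2400/2500]
  1700 → container 6 (new)  [load 1700/2500]
6 containers opened.

6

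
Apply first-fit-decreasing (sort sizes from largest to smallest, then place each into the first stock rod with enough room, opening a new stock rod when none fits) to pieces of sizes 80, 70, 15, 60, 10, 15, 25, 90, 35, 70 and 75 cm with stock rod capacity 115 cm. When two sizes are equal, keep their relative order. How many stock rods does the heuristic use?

Sorted descending: 90, 80, 75, 70, 70, 60, 35, 25, 15, 15, 10.
  90 → stock rod 1 (new)  [load 90/115]
  80 → stock rod 2 (new)  [load 80/115]
  75 → stock rod 3 (new)  [load 75/115]
  70 → stock rod 4 (new)  [load 70/115]
  70 → stock rod 5 (new)  [load 70/115]
  60 → stock rod 6 (new)  [load 60/115]
  35 → stock rod 2  [load 115/115]
  25 → stock rod 1  [load 115/115]
  15 → stock rod 3  [load 90/115]
  15 → stock rod 3  [load 105/115]
  10 → stock rod 3  [load 115/115]
6 stock rods opened.

6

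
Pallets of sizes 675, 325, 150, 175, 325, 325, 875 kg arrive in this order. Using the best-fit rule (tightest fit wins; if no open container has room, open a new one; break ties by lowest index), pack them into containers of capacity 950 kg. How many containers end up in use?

4

  675 → container 1 (new)  [load 675/950]
  325 → container 2 (new)  [load 325/950]
  150 → container 1  [load 825/950]
  175 → container 2  [load 500/950]
  325 → container 2  [load 825/950]
  325 → container 3 (new)  [load 325/950]
  875 → container 4 (new)  [load 875/950]
4 containers opened.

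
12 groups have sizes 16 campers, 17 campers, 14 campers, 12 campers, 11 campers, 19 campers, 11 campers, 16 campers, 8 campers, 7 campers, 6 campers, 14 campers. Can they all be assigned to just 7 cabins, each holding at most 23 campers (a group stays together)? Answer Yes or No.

No

Total = 151 campers; ⌈151/23⌉ = 7.
The bound of 7 does not rule out 7, but exhaustive search shows no assignment into 7 cabins of capacity 23 campers exists — the minimum is 8.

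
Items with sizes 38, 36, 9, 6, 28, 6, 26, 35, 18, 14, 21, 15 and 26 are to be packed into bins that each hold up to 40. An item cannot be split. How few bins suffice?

8

Total = 38 + 36 + 35 + 28 + 26 + 26 + 21 + 18 + 15 + 14 + 9 + 6 + 6 = 278.
Lower bound: ⌈278/40⌉ = 7 bins.
A packing using 8 bins:
  bin 1: 38 = 38
  bin 2: 36 = 36
  bin 3: 35 = 35
  bin 4: 28 + 9 = 37
  bin 5: 26 + 14 = 40
  bin 6: 26 + 6 + 6 = 38
  bin 7: 21 + 18 = 39
  bin 8: 15 = 15
No arrangement into 7 bins stays within capacity, so 8 is optimal.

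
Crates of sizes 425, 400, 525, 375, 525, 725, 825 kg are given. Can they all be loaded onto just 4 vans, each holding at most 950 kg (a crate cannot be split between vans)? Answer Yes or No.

Total = 3800 kg; ⌈3800/950⌉ = 4.
The bound of 4 does not rule out 4, but exhaustive search shows no assignment into 4 vans of capacity 950 kg exists — the minimum is 5.

No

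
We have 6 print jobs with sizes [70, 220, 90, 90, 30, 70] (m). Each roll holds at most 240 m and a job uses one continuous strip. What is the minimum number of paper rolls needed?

3

Total = 220 + 90 + 90 + 70 + 70 + 30 = 570 m.
Lower bound: ⌈570/240⌉ = 3 paper rolls.
A packing using 3 paper rolls:
  roll 1: 220 = 220
  roll 2: 90 + 90 + 30 = 210
  roll 3: 70 + 70 = 140
This matches the lower bound, so 3 is optimal.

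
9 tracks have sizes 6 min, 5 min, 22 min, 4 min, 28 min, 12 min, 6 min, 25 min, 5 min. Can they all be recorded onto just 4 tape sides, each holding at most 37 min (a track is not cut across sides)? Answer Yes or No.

A valid assignment using 4 tape sides:
  side 1: 28 + 6 = 34
  side 2: 25 + 12 = 37
  side 3: 22 + 6 + 5 + 4 = 37
  side 4: 5 = 5
Every load is within 37 min, so 4 tape sides suffice.

Yes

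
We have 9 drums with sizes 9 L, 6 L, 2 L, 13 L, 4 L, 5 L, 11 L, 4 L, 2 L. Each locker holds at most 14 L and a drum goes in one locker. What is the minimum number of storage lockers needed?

5

Total = 13 + 11 + 9 + 6 + 5 + 4 + 4 + 2 + 2 = 56 L.
Lower bound: ⌈56/14⌉ = 4 storage lockers.
A packing using 5 storage lockers:
  locker 1: 13 = 13
  locker 2: 11 + 2 = 13
  locker 3: 9 + 5 = 14
  locker 4: 6 + 4 + 4 = 14
  locker 5: 2 = 2
No arrangement into 4 storage lockers stays within capacity, so 5 is optimal.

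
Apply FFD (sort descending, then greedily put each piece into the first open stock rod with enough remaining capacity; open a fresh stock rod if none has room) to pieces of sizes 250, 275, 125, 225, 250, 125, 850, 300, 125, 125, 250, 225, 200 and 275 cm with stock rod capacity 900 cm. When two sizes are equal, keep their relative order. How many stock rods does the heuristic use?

5

Sorted descending: 850, 300, 275, 275, 250, 250, 250, 225, 225, 200, 125, 125, 125, 125.
  850 → stock rod 1 (new)  [load 850/900]
  300 → stock rod 2 (new)  [load 300/900]
  275 → stock rod 2  [load 575/900]
  275 → stock rod 2  [load 850/900]
  250 → stock rod 3 (new)  [load 250/900]
  250 → stock rod 3  [load 500/900]
  250 → stock rod 3  [load 750/900]
  225 → stock rod 4 (new)  [load 225/900]
  225 → stock rod 4  [load 450/900]
  200 → stock rod 4  [load 650/900]
  125 → stock rod 3  [load 875/900]
  125 → stock rod 4  [load 775/900]
  125 → stock rod 4  [load 900/900]
  125 → stock rod 5 (new)  [load 125/900]
5 stock rods opened.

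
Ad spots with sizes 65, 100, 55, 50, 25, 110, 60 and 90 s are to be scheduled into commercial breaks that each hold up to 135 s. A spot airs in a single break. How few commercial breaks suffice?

5

Total = 110 + 100 + 90 + 65 + 60 + 55 + 50 + 25 = 555 s.
Lower bound: ⌈555/135⌉ = 5 commercial breaks.
A packing using 5 commercial breaks:
  break 1: 110 + 25 = 135
  break 2: 100 = 100
  break 3: 90 = 90
  break 4: 65 + 60 = 125
  break 5: 55 + 50 = 105
This matches the lower bound, so 5 is optimal.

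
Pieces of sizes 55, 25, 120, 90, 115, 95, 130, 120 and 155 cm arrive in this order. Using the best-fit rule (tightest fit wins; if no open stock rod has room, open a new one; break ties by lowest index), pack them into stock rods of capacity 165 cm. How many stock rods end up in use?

  55 → stock rod 1 (new)  [load 55/165]
  25 → stock rod 1  [load 80/165]
  120 → stock rod 2 (new)  [load 120/165]
  90 → stock rod 3 (new)  [load 90/165]
  115 → stock rod 4 (new)  [load 115/165]
  95 → stock rod 5 (new)  [load 95/165]
  130 → stock rod 6 (new)  [load 130/165]
  120 → stock rod 7 (new)  [load 120/165]
  155 → stock rod 8 (new)  [load 155/165]
8 stock rods opened.

8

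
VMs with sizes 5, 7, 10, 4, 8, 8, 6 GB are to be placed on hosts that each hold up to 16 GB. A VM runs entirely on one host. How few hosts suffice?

Total = 10 + 8 + 8 + 7 + 6 + 5 + 4 = 48 GB.
Lower bound: ⌈48/16⌉ = 3 hosts.
A packing using 3 hosts:
  host 1: 10 + 6 = 16
  host 2: 8 + 8 = 16
  host 3: 7 + 5 + 4 = 16
This matches the lower bound, so 3 is optimal.

3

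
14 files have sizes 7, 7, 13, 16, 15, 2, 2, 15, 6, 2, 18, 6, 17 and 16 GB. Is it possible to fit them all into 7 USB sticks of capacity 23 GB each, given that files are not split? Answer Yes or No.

Yes

A valid assignment using 7 USB sticks:
  USB stick 1: 18 + 2 + 2 = 22
  USB stick 2: 17 + 6 = 23
  USB stick 3: 16 + 7 = 23
  USB stick 4: 16 + 7 = 23
  USB stick 5: 15 + 6 + 2 = 23
  USB stick 6: 15 = 15
  USB stick 7: 13 = 13
Every load is within 23 GB, so 7 USB sticks suffice.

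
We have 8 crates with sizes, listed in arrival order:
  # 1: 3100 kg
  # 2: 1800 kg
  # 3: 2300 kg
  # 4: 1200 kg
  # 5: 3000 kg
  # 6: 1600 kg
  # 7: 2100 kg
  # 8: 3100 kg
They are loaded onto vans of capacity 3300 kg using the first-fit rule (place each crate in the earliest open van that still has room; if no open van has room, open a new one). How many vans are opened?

  3100 → van 1 (new)  [load 3100/3300]
  1800 → van 2 (new)  [load 1800/3300]
  2300 → van 3 (new)  [load 2300/3300]
  1200 → van 2  [load 3000/3300]
  3000 → van 4 (new)  [load 3000/3300]
  1600 → van 5 (new)  [load 1600/3300]
  2100 → van 6 (new)  [load 2100/3300]
  3100 → van 7 (new)  [load 3100/3300]
7 vans opened.

7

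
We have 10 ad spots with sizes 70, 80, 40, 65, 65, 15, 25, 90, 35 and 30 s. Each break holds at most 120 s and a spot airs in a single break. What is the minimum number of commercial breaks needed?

Total = 90 + 80 + 70 + 65 + 65 + 40 + 35 + 30 + 25 + 15 = 515 s.
Lower bound: ⌈515/120⌉ = 5 commercial breaks.
A packing using 5 commercial breaks:
  break 1: 90 + 30 = 120
  break 2: 80 + 40 = 120
  break 3: 70 + 35 + 15 = 120
  break 4: 65 + 25 = 90
  break 5: 65 = 65
This matches the lower bound, so 5 is optimal.

5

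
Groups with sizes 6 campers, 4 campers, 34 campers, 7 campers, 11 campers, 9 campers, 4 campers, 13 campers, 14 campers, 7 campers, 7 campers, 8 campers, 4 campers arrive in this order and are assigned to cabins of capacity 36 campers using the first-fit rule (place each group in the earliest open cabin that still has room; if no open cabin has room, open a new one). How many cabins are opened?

4

  6 → cabin 1 (new)  [load 6/36]
  4 → cabin 1  [load 10/36]
  34 → cabin 2 (new)  [load 34/36]
  7 → cabin 1  [load 17/36]
  11 → cabin 1  [load 28/36]
  9 → cabin 3 (new)  [load 9/36]
  4 → cabin 1  [load 32/36]
  13 → cabin 3  [load 22/36]
  14 → cabin 3  [load 36/36]
  7 → cabin 4 (new)  [load 7/36]
  7 → cabin 4  [load 14/36]
  8 → cabin 4  [load 22/36]
  4 → cabin 1  [load 36/36]
4 cabins opened.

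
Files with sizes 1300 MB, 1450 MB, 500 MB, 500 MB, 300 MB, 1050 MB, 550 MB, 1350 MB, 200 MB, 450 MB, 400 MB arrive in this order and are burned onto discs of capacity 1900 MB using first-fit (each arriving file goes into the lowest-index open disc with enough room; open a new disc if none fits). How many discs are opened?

  1300 → disc 1 (new)  [load 1300/1900]
  1450 → disc 2 (new)  [load 1450/1900]
  500 → disc 1  [load 1800/1900]
  500 → disc 3 (new)  [load 500/1900]
  300 → disc 2  [load 1750/1900]
  1050 → disc 3  [load 1550/1900]
  550 → disc 4 (new)  [load 550/1900]
  1350 → disc 4  [load 1900/1900]
  200 → disc 3  [load 1750/1900]
  450 → disc 5 (new)  [load 450/1900]
  400 → disc 5  [load 850/1900]
5 discs opened.

5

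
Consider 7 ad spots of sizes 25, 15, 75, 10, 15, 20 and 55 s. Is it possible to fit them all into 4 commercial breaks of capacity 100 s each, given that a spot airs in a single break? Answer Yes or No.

Yes

A valid assignment using 3 commercial breaks:
  break 1: 75 + 25 = 100
  break 2: 55 + 20 + 15 + 10 = 100
  break 3: 15 = 15
That uses only 3 ≤ 4, so 4 commercial breaks are enough.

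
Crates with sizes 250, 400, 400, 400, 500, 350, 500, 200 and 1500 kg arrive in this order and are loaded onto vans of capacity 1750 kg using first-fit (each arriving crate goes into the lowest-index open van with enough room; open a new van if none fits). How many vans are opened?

  250 → van 1 (new)  [load 250/1750]
  400 → van 1  [load 650/1750]
  400 → van 1  [load 1050/1750]
  400 → van 1  [load 1450/1750]
  500 → van 2 (new)  [load 500/1750]
  350 → van 2  [load 850/1750]
  500 → van 2  [load 1350/1750]
  200 → van 1  [load 1650/1750]
  1500 → van 3 (new)  [load 1500/1750]
3 vans opened.

3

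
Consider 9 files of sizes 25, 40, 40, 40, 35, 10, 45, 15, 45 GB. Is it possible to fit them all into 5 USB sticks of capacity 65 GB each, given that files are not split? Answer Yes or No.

No

Total = 295 GB; ⌈295/65⌉ = 5.
6 files each exceed half the capacity and cannot share a USB stick, forcing at least 6 USB sticks.
At least 6 USB sticks are required, but only 5 are allowed.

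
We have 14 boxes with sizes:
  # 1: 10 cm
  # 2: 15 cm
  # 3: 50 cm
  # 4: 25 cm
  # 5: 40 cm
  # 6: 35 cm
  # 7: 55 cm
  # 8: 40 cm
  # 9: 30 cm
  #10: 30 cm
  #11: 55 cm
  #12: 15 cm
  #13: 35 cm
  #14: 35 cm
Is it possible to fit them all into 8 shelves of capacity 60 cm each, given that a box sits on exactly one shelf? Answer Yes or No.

Total = 470 cm; ⌈470/60⌉ = 8.
The bound of 8 does not rule out 8, but exhaustive search shows no assignment into 8 shelves of capacity 60 cm exists — the minimum is 9.

No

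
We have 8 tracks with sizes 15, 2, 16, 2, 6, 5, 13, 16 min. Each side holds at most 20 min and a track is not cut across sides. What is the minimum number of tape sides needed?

4

Total = 16 + 16 + 15 + 13 + 6 + 5 + 2 + 2 = 75 min.
Lower bound: ⌈75/20⌉ = 4 tape sides.
A packing using 4 tape sides:
  side 1: 16 + 2 + 2 = 20
  side 2: 16 = 16
  side 3: 15 + 5 = 20
  side 4: 13 + 6 = 19
This matches the lower bound, so 4 is optimal.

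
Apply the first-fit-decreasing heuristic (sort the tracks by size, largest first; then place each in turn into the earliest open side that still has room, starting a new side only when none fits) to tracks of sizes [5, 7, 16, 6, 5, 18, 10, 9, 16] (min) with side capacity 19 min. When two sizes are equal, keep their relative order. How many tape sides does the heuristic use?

Sorted descending: 18, 16, 16, 10, 9, 7, 6, 5, 5.
  18 → side 1 (new)  [load 18/19]
  16 → side 2 (new)  [load 16/19]
  16 → side 3 (new)  [load 16/19]
  10 → side 4 (new)  [load 10/19]
  9 → side 4  [load 19/19]
  7 → side 5 (new)  [load 7/19]
  6 → side 5  [load 13/19]
  5 → side 5  [load 18/19]
  5 → side 6 (new)  [load 5/19]
6 tape sides opened.

6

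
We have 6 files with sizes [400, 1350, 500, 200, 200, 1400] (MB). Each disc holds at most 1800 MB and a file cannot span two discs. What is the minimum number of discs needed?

3

Total = 1400 + 1350 + 500 + 400 + 200 + 200 = 4050 MB.
Lower bound: ⌈4050/1800⌉ = 3 discs.
A packing using 3 discs:
  disc 1: 1400 + 400 = 1800
  disc 2: 1350 + 200 + 200 = 1750
  disc 3: 500 = 500
This matches the lower bound, so 3 is optimal.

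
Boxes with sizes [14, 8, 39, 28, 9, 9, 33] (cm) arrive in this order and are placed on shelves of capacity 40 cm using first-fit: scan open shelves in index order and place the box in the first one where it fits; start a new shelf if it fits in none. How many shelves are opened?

4

  14 → shelf 1 (new)  [load 14/40]
  8 → shelf 1  [load 22/40]
  39 → shelf 2 (new)  [load 39/40]
  28 → shelf 3 (new)  [load 28/40]
  9 → shelf 1  [load 31/40]
  9 → shelf 1  [load 40/40]
  33 → shelf 4 (new)  [load 33/40]
4 shelves opened.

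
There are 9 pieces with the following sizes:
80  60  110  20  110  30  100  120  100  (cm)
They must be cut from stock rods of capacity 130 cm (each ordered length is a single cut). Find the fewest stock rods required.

7

Total = 120 + 110 + 110 + 100 + 100 + 80 + 60 + 30 + 20 = 730 cm.
Lower bound: ⌈730/130⌉ = 6 stock rods.
A packing using 7 stock rods:
  stock rod 1: 120 = 120
  stock rod 2: 110 + 20 = 130
  stock rod 3: 110 = 110
  stock rod 4: 100 + 30 = 130
  stock rod 5: 100 = 100
  stock rod 6: 80 = 80
  stock rod 7: 60 = 60
No arrangement into 6 stock rods stays within capacity, so 7 is optimal.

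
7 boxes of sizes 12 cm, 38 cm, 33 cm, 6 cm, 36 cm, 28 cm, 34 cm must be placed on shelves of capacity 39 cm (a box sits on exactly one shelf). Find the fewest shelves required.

Total = 38 + 36 + 34 + 33 + 28 + 12 + 6 = 187 cm.
Lower bound: ⌈187/39⌉ = 5 shelves.
A packing using 6 shelves:
  shelf 1: 38 = 38
  shelf 2: 36 = 36
  shelf 3: 34 = 34
  shelf 4: 33 + 6 = 39
  shelf 5: 28 = 28
  shelf 6: 12 = 12
No arrangement into 5 shelves stays within capacity, so 6 is optimal.

6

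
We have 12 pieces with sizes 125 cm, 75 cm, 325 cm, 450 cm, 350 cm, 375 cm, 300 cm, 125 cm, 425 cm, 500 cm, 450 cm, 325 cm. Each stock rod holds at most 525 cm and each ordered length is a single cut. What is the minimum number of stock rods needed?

Total = 500 + 450 + 450 + 425 + 375 + 350 + 325 + 325 + 300 + 125 + 125 + 75 = 3825 cm.
Lower bound: ⌈3825/525⌉ = 8 stock rods.
Also, 9 pieces each exceed 525/2 cm, and no two of those can share a stock rod, so at least 9 stock rods are needed.
A packing using 9 stock rods:
  stock rod 1: 500 = 500
  stock rod 2: 450 + 75 = 525
  stock rod 3: 450 = 450
  stock rod 4: 425 = 425
  stock rod 5: 375 + 125 = 500
  stock rod 6: 350 + 125 = 475
  stock rod 7: 325 = 325
  stock rod 8: 325 = 325
  stock rod 9: 300 = 300
This matches the lower bound, so 9 is optimal.

9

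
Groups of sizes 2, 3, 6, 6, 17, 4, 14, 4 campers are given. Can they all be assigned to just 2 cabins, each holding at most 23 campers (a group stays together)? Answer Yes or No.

Total = 56 campers; ⌈56/23⌉ = 3.
At least 3 cabins are required, but only 2 are allowed.

No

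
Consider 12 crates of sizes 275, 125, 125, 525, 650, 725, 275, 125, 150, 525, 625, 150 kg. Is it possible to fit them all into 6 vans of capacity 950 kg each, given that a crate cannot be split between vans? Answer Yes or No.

Yes

A valid assignment using 5 vans:
  van 1: 725 + 150 = 875
  van 2: 650 + 275 = 925
  van 3: 625 + 275 = 900
  van 4: 525 + 150 + 125 + 125 = 925
  van 5: 525 + 125 = 650
That uses only 5 ≤ 6, so 6 vans are enough.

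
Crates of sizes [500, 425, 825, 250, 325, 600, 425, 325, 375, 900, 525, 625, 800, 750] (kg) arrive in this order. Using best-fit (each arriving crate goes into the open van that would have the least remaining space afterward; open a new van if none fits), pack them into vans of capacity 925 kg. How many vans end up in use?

  500 → van 1 (new)  [load 500/925]
  425 → van 1  [load 925/925]
  825 → van 2 (new)  [load 825/925]
  250 → van 3 (new)  [load 250/925]
  325 → van 3  [load 575/925]
  600 → van 4 (new)  [load 600/925]
  425 → van 5 (new)  [load 425/925]
  325 → van 4  [load 925/925]
  375 → van 5  [load 800/925]
  900 → van 6 (new)  [load 900/925]
  525 → van 7 (new)  [load 525/925]
  625 → van 8 (new)  [load 625/925]
  800 → van 9 (new)  [load 800/925]
  750 → van 10 (new)  [load 750/925]
10 vans opened.

10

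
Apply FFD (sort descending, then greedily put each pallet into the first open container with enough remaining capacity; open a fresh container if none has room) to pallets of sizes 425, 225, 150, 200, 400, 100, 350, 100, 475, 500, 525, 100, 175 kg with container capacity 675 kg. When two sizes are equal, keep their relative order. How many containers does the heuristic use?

6

Sorted descending: 525, 500, 475, 425, 400, 350, 225, 200, 175, 150, 100, 100, 100.
  525 → container 1 (new)  [load 525/675]
  500 → container 2 (new)  [load 500/675]
  475 → container 3 (new)  [load 475/675]
  425 → container 4 (new)  [load 425/675]
  400 → container 5 (new)  [load 400/675]
  350 → container 6 (new)  [load 350/675]
  225 → container 4  [load 650/675]
  200 → container 3  [load 675/675]
  175 → container 2  [load 675/675]
  150 → container 1  [load 675/675]
  100 → container 5  [load 500/675]
  100 → container 5  [load 600/675]
  100 → container 6  [load 450/675]
6 containers opened.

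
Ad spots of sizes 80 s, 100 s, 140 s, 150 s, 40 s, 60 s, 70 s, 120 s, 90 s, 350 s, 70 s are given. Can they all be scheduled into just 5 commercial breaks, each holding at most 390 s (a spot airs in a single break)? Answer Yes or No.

A valid assignment using 4 commercial breaks:
  break 1: 350 + 40 = 390
  break 2: 150 + 140 + 100 = 390
  break 3: 120 + 90 + 80 + 70 = 360
  break 4: 70 + 60 = 130
That uses only 4 ≤ 5, so 5 commercial breaks are enough.

Yes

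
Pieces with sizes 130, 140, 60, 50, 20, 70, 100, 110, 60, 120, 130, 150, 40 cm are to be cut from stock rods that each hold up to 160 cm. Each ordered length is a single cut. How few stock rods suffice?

8

Total = 150 + 140 + 130 + 130 + 120 + 110 + 100 + 70 + 60 + 60 + 50 + 40 + 20 = 1180 cm.
Lower bound: ⌈1180/160⌉ = 8 stock rods.
A packing using 8 stock rods:
  stock rod 1: 150 = 150
  stock rod 2: 140 + 20 = 160
  stock rod 3: 130 = 130
  stock rod 4: 130 = 130
  stock rod 5: 120 + 40 = 160
  stock rod 6: 110 + 50 = 160
  stock rod 7: 100 + 60 = 160
  stock rod 8: 70 + 60 = 130
This matches the lower bound, so 8 is optimal.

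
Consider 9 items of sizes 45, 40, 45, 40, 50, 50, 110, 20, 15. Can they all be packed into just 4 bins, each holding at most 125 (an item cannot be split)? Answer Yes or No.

A valid assignment using 4 bins:
  bin 1: 110 + 15 = 125
  bin 2: 50 + 50 + 20 = 120
  bin 3: 45 + 45 = 90
  bin 4: 40 + 40 = 80
Every load is within 125, so 4 bins suffice.

Yes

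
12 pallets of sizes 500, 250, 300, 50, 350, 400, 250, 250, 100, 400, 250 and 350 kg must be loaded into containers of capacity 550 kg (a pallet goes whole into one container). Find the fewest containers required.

Total = 500 + 400 + 400 + 350 + 350 + 300 + 250 + 250 + 250 + 250 + 100 + 50 = 3450 kg.
Lower bound: ⌈3450/550⌉ = 7 containers.
A packing using 8 containers:
  container 1: 500 + 50 = 550
  container 2: 400 + 100 = 500
  container 3: 400 = 400
  container 4: 350 = 350
  container 5: 350 = 350
  container 6: 300 + 250 = 550
  container 7: 250 + 250 = 500
  container 8: 250 = 250
No arrangement into 7 containers stays within capacity, so 8 is optimal.

8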